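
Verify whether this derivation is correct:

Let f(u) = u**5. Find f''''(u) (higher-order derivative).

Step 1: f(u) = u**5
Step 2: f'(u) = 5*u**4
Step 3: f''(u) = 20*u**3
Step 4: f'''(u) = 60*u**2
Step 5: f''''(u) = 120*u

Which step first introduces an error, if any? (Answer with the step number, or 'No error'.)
No error

All steps in this derivation are correct.
The final answer f''''(u) = 120*u is valid.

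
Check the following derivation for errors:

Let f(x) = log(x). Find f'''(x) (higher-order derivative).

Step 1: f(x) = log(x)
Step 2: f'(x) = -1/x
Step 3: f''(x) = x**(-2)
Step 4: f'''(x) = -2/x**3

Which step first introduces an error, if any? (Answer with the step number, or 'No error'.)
Step 2

Step 2 is incorrect due to a sign flip.
The step shows: -1/x
The correct value should be: 1/x

Explanation: The sign of the whole expression was flipped: the term 1/x was incorrectly written as -1/x
The later steps are derived from this incorrect expression, so the error originates in Step 2.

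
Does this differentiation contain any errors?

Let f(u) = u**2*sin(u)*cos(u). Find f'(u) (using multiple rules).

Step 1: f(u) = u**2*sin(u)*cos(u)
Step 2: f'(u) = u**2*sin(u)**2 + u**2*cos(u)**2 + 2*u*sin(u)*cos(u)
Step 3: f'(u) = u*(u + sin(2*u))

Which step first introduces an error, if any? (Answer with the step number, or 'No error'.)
Step 2

Step 2 is incorrect due to a sign flip.
The step shows: u**2*sin(u)**2 + u**2*cos(u)**2 + 2*u*sin(u)*cos(u)
The correct value should be: -u**2*sin(u)**2 + u**2*cos(u)**2 + 2*u*sin(u)*cos(u)

Explanation: The sign of one term was flipped: the term -u**2*sin(u)**2 was incorrectly written as u**2*sin(u)**2
The later steps are derived from this incorrect expression, so the error originates in Step 2.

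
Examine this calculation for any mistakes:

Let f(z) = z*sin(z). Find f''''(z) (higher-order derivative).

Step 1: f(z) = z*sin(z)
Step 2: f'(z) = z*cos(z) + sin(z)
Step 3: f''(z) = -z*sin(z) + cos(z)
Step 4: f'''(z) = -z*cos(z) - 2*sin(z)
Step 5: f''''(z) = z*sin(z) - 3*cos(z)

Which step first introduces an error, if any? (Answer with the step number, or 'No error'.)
Step 3

Step 3 is incorrect due to a wrong coefficient.
The step shows: -z*sin(z) + cos(z)
The correct value should be: -z*sin(z) + 2*cos(z)

Explanation: The coefficient 2 was incorrectly written as 1: the term 2*cos(z) was incorrectly written as cos(z)
The later steps are derived from this incorrect expression, so the error originates in Step 3.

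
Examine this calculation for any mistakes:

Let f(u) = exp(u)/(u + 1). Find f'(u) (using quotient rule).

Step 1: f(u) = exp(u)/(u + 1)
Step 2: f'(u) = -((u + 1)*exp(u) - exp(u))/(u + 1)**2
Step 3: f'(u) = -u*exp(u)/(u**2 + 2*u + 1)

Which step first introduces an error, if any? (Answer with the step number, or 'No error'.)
Step 2

Step 2 is incorrect due to a sign flip.
The step shows: -((u + 1)*exp(u) - exp(u))/(u + 1)**2
The correct value should be: ((u + 1)*exp(u) - exp(u))/(u + 1)**2

Explanation: The sign of the whole expression was flipped: the term ((u + 1)*exp(u) - exp(u))/(u + 1)**2 was incorrectly written as -((u + 1)*exp(u) - exp(u))/(u + 1)**2
The later steps are derived from this incorrect expression, so the error originates in Step 2.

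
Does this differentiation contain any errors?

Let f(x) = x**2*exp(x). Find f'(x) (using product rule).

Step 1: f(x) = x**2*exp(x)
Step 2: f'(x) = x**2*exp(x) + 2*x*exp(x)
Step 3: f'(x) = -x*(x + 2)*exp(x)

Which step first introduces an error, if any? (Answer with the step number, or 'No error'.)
Step 3

Step 3 is incorrect due to a sign flip.
The step shows: -x*(x + 2)*exp(x)
The correct value should be: x*(x + 2)*exp(x)

Explanation: The sign of the whole expression was flipped: the term x*(x + 2)*exp(x) was incorrectly written as -x*(x + 2)*exp(x)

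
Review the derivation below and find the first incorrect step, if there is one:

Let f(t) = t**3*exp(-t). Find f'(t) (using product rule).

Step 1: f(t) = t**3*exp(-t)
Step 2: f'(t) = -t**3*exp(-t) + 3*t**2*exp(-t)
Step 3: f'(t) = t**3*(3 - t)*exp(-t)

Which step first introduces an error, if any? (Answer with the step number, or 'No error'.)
Step 3

Step 3 is incorrect due to a wrong exponent.
The step shows: t**3*(3 - t)*exp(-t)
The correct value should be: t**2*(3 - t)*exp(-t)

Explanation: The exponent 2 on t was incorrectly written as 3: the term t**2*(3 - t)*exp(-t) was incorrectly written as t**3*(3 - t)*exp(-t)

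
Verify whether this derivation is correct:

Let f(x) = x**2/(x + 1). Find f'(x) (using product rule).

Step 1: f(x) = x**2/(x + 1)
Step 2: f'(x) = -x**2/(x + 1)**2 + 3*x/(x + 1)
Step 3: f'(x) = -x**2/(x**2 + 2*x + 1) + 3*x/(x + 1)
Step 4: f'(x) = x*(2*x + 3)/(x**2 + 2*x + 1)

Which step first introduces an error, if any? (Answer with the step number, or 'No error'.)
Step 2

Step 2 is incorrect due to a wrong coefficient.
The step shows: -x**2/(x + 1)**2 + 3*x/(x + 1)
The correct value should be: -x**2/(x + 1)**2 + 2*x/(x + 1)

Explanation: The coefficient 2 was incorrectly written as 3: the term 2*x/(x + 1) was incorrectly written as 3*x/(x + 1)
The later steps are derived from this incorrect expression, so the error originates in Step 2.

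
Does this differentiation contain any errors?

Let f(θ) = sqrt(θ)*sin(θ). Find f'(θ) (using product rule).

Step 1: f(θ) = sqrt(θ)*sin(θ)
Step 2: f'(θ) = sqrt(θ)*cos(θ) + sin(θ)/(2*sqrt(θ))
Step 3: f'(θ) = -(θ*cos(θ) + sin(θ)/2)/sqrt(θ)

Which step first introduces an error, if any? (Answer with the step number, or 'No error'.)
Step 3

Step 3 is incorrect due to a sign flip.
The step shows: -(θ*cos(θ) + sin(θ)/2)/sqrt(θ)
The correct value should be: (θ*cos(θ) + sin(θ)/2)/sqrt(θ)

Explanation: The sign of the whole expression was flipped: the term (θ*cos(θ) + sin(θ)/2)/sqrt(θ) was incorrectly written as -(θ*cos(θ) + sin(θ)/2)/sqrt(θ)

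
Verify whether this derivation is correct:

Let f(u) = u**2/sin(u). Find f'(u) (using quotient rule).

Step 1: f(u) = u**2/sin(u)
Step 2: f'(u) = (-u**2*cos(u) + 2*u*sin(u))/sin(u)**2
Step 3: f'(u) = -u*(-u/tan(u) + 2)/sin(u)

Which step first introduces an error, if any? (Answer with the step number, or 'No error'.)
Step 3

Step 3 is incorrect due to a sign flip.
The step shows: -u*(-u/tan(u) + 2)/sin(u)
The correct value should be: u*(-u/tan(u) + 2)/sin(u)

Explanation: The sign of the whole expression was flipped: the term u*(-u/tan(u) + 2)/sin(u) was incorrectly written as -u*(-u/tan(u) + 2)/sin(u)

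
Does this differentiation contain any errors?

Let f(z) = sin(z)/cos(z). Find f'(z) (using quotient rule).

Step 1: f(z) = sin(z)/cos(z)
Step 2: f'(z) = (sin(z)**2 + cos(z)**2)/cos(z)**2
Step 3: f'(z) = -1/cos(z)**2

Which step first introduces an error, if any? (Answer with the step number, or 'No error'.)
Step 3

Step 3 is incorrect due to a sign flip.
The step shows: -1/cos(z)**2
The correct value should be: cos(z)**(-2)

Explanation: The sign of the whole expression was flipped: the term cos(z)**(-2) was incorrectly written as -1/cos(z)**2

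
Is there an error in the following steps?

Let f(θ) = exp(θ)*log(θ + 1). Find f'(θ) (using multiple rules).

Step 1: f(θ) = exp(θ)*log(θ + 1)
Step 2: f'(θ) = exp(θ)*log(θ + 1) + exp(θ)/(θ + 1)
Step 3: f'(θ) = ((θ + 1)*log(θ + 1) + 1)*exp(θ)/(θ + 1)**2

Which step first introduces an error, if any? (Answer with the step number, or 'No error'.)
Step 3

Step 3 is incorrect due to a wrong exponent.
The step shows: ((θ + 1)*log(θ + 1) + 1)*exp(θ)/(θ + 1)**2
The correct value should be: ((θ + 1)*log(θ + 1) + 1)*exp(θ)/(θ + 1)

Explanation: The exponent -1 on θ + 1 was incorrectly written as -2: the term ((θ + 1)*log(θ + 1) + 1)*exp(θ)/(θ + 1) was incorrectly written as ((θ + 1)*log(θ + 1) + 1)*exp(θ)/(θ + 1)**2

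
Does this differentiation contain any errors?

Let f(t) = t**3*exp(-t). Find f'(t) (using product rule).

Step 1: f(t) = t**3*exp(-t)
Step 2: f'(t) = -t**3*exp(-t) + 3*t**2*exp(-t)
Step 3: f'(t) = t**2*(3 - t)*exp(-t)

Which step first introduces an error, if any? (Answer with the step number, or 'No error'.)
No error

All steps in this derivation are correct.
The final answer f'(t) = t**2*(3 - t)*exp(-t) is valid.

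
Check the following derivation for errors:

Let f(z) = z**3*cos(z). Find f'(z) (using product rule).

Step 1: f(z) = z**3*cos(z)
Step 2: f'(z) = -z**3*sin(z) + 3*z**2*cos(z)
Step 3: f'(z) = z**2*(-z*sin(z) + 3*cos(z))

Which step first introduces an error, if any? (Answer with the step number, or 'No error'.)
No error

All steps in this derivation are correct.
The final answer f'(z) = z**2*(-z*sin(z) + 3*cos(z)) is valid.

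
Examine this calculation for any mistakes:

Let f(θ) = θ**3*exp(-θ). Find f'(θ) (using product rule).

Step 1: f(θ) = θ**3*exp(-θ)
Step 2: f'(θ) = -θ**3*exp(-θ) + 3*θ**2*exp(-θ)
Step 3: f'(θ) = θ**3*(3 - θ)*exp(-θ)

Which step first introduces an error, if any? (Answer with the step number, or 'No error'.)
Step 3

Step 3 is incorrect due to a wrong exponent.
The step shows: θ**3*(3 - θ)*exp(-θ)
The correct value should be: θ**2*(3 - θ)*exp(-θ)

Explanation: The exponent 2 on θ was incorrectly written as 3: the term θ**2*(3 - θ)*exp(-θ) was incorrectly written as θ**3*(3 - θ)*exp(-θ)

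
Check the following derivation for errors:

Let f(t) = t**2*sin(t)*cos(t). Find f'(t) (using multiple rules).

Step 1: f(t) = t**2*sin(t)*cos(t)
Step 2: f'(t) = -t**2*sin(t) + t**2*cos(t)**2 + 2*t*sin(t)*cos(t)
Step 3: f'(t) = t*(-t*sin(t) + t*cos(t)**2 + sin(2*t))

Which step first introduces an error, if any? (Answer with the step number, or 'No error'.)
Step 2

Step 2 is incorrect due to a wrong exponent.
The step shows: -t**2*sin(t) + t**2*cos(t)**2 + 2*t*sin(t)*cos(t)
The correct value should be: -t**2*sin(t)**2 + t**2*cos(t)**2 + 2*t*sin(t)*cos(t)

Explanation: The exponent 2 on sin(t) was incorrectly written as 1: the term -t**2*sin(t)**2 was incorrectly written as -t**2*sin(t)
The later steps are derived from this incorrect expression, so the error originates in Step 2.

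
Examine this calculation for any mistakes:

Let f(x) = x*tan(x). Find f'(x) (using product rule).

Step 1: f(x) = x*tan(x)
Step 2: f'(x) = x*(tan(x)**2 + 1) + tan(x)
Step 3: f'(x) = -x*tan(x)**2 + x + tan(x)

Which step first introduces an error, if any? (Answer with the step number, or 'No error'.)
Step 3

Step 3 is incorrect due to a sign flip.
The step shows: -x*tan(x)**2 + x + tan(x)
The correct value should be: x*tan(x)**2 + x + tan(x)

Explanation: The sign of one term was flipped: the term x*tan(x)**2 was incorrectly written as -x*tan(x)**2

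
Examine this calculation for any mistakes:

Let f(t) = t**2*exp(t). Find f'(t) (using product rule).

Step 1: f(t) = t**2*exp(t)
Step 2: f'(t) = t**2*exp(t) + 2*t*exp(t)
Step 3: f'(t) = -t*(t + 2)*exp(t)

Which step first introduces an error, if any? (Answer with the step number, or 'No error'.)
Step 3

Step 3 is incorrect due to a sign flip.
The step shows: -t*(t + 2)*exp(t)
The correct value should be: t*(t + 2)*exp(t)

Explanation: The sign of the whole expression was flipped: the term t*(t + 2)*exp(t) was incorrectly written as -t*(t + 2)*exp(t)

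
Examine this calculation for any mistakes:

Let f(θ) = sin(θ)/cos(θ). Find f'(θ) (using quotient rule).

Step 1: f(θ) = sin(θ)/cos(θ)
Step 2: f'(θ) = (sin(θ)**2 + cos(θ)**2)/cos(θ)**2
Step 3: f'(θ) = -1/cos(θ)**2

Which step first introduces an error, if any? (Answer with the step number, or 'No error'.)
Step 3

Step 3 is incorrect due to a sign flip.
The step shows: -1/cos(θ)**2
The correct value should be: cos(θ)**(-2)

Explanation: The sign of the whole expression was flipped: the term cos(θ)**(-2) was incorrectly written as -1/cos(θ)**2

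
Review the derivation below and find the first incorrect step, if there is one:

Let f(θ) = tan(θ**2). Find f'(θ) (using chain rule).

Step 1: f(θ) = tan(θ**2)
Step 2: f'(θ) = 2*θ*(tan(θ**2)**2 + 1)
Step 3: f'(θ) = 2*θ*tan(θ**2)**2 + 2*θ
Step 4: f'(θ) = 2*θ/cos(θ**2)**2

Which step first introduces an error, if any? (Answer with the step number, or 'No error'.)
No error

All steps in this derivation are correct.
The final answer f'(θ) = 2*θ/cos(θ**2)**2 is valid.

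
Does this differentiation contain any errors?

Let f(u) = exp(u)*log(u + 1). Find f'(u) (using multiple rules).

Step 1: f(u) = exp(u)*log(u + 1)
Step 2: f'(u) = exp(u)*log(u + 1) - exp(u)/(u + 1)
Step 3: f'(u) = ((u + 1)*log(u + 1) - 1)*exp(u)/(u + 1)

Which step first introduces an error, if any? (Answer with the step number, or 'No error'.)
Step 2

Step 2 is incorrect due to a sign flip.
The step shows: exp(u)*log(u + 1) - exp(u)/(u + 1)
The correct value should be: exp(u)*log(u + 1) + exp(u)/(u + 1)

Explanation: The sign of one term was flipped: the term exp(u)/(u + 1) was incorrectly written as -exp(u)/(u + 1)
The later steps are derived from this incorrect expression, so the error originates in Step 2.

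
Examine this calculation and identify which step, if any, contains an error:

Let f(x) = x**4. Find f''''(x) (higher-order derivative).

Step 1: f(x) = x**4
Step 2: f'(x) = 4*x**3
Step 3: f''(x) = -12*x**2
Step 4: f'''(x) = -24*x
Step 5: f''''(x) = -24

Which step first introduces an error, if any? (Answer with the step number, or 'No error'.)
Step 3

Step 3 is incorrect due to a sign flip.
The step shows: -12*x**2
The correct value should be: 12*x**2

Explanation: The sign of the whole expression was flipped: the term 12*x**2 was incorrectly written as -12*x**2
The later steps are derived from this incorrect expression, so the error originates in Step 3.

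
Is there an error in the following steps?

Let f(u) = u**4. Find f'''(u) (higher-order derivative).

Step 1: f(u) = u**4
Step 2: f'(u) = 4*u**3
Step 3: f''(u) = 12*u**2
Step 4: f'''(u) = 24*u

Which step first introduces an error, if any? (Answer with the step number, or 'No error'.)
No error

All steps in this derivation are correct.
The final answer f'''(u) = 24*u is valid.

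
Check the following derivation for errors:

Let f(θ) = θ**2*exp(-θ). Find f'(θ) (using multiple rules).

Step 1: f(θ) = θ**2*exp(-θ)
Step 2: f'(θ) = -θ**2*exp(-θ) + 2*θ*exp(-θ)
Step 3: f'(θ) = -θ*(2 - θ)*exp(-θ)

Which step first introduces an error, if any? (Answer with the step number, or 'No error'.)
Step 3

Step 3 is incorrect due to a sign flip.
The step shows: -θ*(2 - θ)*exp(-θ)
The correct value should be: θ*(2 - θ)*exp(-θ)

Explanation: The sign of the whole expression was flipped: the term θ*(2 - θ)*exp(-θ) was incorrectly written as -θ*(2 - θ)*exp(-θ)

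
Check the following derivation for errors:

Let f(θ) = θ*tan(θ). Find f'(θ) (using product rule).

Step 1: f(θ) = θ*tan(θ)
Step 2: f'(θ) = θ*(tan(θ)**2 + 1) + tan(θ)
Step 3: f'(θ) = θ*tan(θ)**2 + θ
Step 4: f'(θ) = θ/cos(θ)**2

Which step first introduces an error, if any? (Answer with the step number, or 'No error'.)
Step 3

Step 3 is incorrect due to a dropped term.
The step shows: θ*tan(θ)**2 + θ
The correct value should be: θ*tan(θ)**2 + θ + tan(θ)

Explanation: A term was dropped: the term tan(θ) was incorrectly omitted
The later steps are derived from this incorrect expression, so the error originates in Step 3.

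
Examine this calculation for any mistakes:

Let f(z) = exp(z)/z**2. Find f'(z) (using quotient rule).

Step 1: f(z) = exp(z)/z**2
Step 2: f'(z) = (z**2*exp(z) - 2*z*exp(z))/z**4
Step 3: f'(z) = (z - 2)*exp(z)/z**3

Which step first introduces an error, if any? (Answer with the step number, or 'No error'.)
No error

All steps in this derivation are correct.
The final answer f'(z) = (z - 2)*exp(z)/z**3 is valid.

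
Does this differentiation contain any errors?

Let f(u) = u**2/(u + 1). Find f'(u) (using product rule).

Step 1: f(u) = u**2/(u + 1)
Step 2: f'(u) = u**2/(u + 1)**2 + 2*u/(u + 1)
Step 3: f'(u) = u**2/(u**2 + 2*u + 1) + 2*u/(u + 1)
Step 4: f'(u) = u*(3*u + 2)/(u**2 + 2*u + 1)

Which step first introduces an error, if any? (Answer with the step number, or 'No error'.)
Step 2

Step 2 is incorrect due to a sign flip.
The step shows: u**2/(u + 1)**2 + 2*u/(u + 1)
The correct value should be: -u**2/(u + 1)**2 + 2*u/(u + 1)

Explanation: The sign of one term was flipped: the term -u**2/(u + 1)**2 was incorrectly written as u**2/(u + 1)**2
The later steps are derived from this incorrect expression, so the error originates in Step 2.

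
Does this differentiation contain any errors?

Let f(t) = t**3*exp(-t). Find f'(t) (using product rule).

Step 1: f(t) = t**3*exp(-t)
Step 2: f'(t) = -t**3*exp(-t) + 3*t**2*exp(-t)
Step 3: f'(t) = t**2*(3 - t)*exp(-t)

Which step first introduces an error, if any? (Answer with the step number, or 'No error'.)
No error

All steps in this derivation are correct.
The final answer f'(t) = t**2*(3 - t)*exp(-t) is valid.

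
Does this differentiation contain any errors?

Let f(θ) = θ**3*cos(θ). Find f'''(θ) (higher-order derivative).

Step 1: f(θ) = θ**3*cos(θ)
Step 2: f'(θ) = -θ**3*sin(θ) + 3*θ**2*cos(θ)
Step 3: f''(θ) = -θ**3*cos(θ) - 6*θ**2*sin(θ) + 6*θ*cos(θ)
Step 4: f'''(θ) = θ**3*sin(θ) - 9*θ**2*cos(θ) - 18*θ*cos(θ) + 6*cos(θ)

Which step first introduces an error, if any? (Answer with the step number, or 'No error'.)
Step 4

Step 4 is incorrect due to a wrong trig function.
The step shows: θ**3*sin(θ) - 9*θ**2*cos(θ) - 18*θ*cos(θ) + 6*cos(θ)
The correct value should be: θ**3*sin(θ) - 9*θ**2*cos(θ) - 18*θ*sin(θ) + 6*cos(θ)

Explanation: sin(θ) was incorrectly written as cos(θ): the term -18*θ*sin(θ) was incorrectly written as -18*θ*cos(θ)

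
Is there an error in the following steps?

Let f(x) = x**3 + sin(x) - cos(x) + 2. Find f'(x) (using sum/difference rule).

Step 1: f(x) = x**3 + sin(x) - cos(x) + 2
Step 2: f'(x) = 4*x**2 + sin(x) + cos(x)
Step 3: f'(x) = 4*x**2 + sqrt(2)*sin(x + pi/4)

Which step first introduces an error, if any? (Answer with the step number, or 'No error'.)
Step 2

Step 2 is incorrect due to a wrong coefficient.
The step shows: 4*x**2 + sin(x) + cos(x)
The correct value should be: 3*x**2 + sin(x) + cos(x)

Explanation: The coefficient 3 was incorrectly written as 4: the term 3*x**2 was incorrectly written as 4*x**2
The later steps are derived from this incorrect expression, so the error originates in Step 2.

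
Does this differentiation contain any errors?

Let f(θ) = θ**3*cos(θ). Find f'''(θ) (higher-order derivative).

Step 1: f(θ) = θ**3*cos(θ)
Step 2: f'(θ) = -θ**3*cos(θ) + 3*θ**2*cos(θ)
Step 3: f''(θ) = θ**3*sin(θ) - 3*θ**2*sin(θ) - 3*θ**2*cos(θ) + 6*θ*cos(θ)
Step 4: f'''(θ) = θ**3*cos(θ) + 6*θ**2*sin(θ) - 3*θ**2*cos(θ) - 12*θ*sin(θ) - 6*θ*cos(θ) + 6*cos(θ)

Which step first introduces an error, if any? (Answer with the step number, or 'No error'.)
Step 2

Step 2 is incorrect due to a wrong trig function.
The step shows: -θ**3*cos(θ) + 3*θ**2*cos(θ)
The correct value should be: -θ**3*sin(θ) + 3*θ**2*cos(θ)

Explanation: sin(θ) was incorrectly written as cos(θ): the term -θ**3*sin(θ) was incorrectly written as -θ**3*cos(θ)
The later steps are derived from this incorrect expression, so the error originates in Step 2.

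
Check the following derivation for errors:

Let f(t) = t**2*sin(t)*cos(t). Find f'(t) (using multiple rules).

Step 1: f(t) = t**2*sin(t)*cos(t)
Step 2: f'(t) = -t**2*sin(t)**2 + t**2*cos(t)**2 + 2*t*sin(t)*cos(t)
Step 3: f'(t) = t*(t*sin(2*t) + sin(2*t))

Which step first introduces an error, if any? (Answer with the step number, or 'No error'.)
Step 3

Step 3 is incorrect due to a wrong trig function.
The step shows: t*(t*sin(2*t) + sin(2*t))
The correct value should be: t*(t*cos(2*t) + sin(2*t))

Explanation: cos(2*t) was incorrectly written as sin(2*t): the term t*(t*cos(2*t) + sin(2*t)) was incorrectly written as t*(t*sin(2*t) + sin(2*t))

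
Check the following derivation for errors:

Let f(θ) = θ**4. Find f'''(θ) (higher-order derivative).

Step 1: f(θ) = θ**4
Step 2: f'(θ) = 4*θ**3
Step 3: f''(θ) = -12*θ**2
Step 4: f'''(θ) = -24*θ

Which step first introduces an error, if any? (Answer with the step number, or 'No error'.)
Step 3

Step 3 is incorrect due to a sign flip.
The step shows: -12*θ**2
The correct value should be: 12*θ**2

Explanation: The sign of the whole expression was flipped: the term 12*θ**2 was incorrectly written as -12*θ**2
The later steps are derived from this incorrect expression, so the error originates in Step 3.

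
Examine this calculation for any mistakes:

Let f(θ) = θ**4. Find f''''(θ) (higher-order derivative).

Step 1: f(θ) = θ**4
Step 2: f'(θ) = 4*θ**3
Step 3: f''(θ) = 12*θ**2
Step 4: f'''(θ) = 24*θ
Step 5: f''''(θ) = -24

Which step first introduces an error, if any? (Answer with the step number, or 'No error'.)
Step 5

Step 5 is incorrect due to a sign flip.
The step shows: -24
The correct value should be: 24

Explanation: The sign of the whole expression was flipped: the term 24 was incorrectly written as -24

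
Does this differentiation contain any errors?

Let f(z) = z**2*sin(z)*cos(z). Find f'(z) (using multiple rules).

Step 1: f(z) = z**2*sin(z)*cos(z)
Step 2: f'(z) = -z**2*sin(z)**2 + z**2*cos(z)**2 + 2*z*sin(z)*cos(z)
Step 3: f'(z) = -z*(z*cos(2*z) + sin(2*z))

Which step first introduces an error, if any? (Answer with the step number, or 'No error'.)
Step 3

Step 3 is incorrect due to a sign flip.
The step shows: -z*(z*cos(2*z) + sin(2*z))
The correct value should be: z*(z*cos(2*z) + sin(2*z))

Explanation: The sign of the whole expression was flipped: the term z*(z*cos(2*z) + sin(2*z)) was incorrectly written as -z*(z*cos(2*z) + sin(2*z))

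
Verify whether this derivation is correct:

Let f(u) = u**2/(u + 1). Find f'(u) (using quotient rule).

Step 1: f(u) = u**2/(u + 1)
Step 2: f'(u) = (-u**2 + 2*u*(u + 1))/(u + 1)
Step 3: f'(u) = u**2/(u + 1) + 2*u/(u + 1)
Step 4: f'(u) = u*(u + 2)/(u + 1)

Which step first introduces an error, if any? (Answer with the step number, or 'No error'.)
Step 2

Step 2 is incorrect due to a wrong exponent.
The step shows: (-u**2 + 2*u*(u + 1))/(u + 1)
The correct value should be: (-u**2 + 2*u*(u + 1))/(u + 1)**2

Explanation: The exponent -2 on u + 1 was incorrectly written as -1: the term (-u**2 + 2*u*(u + 1))/(u + 1)**2 was incorrectly written as (-u**2 + 2*u*(u + 1))/(u + 1)
The later steps are derived from this incorrect expression, so the error originates in Step 2.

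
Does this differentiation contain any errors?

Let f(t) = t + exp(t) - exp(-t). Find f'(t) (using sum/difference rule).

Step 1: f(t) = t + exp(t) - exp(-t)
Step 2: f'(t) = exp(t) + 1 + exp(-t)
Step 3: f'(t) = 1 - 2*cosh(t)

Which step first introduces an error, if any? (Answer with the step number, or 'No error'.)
Step 3

Step 3 is incorrect due to a sign flip.
The step shows: 1 - 2*cosh(t)
The correct value should be: 2*cosh(t) + 1

Explanation: The sign of one term was flipped: the term 2*cosh(t) was incorrectly written as -2*cosh(t)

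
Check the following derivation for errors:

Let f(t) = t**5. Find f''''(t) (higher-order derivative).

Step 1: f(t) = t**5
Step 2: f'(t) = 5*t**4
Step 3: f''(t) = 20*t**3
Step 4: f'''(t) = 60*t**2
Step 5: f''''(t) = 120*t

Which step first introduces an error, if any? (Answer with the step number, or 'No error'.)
No error

All steps in this derivation are correct.
The final answer f''''(t) = 120*t is valid.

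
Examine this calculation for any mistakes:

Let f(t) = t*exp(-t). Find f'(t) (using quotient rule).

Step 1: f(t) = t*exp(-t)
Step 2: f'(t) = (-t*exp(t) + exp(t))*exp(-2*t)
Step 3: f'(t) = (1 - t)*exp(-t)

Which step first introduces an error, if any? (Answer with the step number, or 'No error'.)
No error

All steps in this derivation are correct.
The final answer f'(t) = (1 - t)*exp(-t) is valid.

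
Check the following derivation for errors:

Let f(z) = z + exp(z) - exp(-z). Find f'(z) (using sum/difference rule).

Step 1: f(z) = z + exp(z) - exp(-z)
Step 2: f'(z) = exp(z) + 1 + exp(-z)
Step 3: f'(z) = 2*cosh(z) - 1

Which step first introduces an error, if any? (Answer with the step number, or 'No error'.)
Step 3

Step 3 is incorrect due to a sign flip.
The step shows: 2*cosh(z) - 1
The correct value should be: 2*cosh(z) + 1

Explanation: The sign of one term was flipped: the term 1 was incorrectly written as -1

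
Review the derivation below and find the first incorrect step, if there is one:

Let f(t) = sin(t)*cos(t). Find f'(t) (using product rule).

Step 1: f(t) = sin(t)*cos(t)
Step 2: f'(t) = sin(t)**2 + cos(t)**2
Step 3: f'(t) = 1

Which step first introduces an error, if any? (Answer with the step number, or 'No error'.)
Step 2

Step 2 is incorrect due to a sign flip.
The step shows: sin(t)**2 + cos(t)**2
The correct value should be: -sin(t)**2 + cos(t)**2

Explanation: The sign of one term was flipped: the term -sin(t)**2 was incorrectly written as sin(t)**2
The later steps are derived from this incorrect expression, so the error originates in Step 2.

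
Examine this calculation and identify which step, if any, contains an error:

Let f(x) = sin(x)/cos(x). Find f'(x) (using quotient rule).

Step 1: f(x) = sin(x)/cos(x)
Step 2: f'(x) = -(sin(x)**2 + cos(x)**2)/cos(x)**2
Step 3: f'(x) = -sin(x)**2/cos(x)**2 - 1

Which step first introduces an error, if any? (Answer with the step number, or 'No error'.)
Step 2

Step 2 is incorrect due to a sign flip.
The step shows: -(sin(x)**2 + cos(x)**2)/cos(x)**2
The correct value should be: (sin(x)**2 + cos(x)**2)/cos(x)**2

Explanation: The sign of the whole expression was flipped: the term (sin(x)**2 + cos(x)**2)/cos(x)**2 was incorrectly written as -(sin(x)**2 + cos(x)**2)/cos(x)**2
The later steps are derived from this incorrect expression, so the error originates in Step 2.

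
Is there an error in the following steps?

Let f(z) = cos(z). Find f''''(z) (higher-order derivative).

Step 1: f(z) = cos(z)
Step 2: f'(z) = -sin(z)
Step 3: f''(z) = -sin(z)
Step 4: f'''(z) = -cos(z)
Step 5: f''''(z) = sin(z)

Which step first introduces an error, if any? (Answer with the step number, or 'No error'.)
Step 3

Step 3 is incorrect due to a wrong trig function.
The step shows: -sin(z)
The correct value should be: -cos(z)

Explanation: cos(z) was incorrectly written as sin(z): the term -cos(z) was incorrectly written as -sin(z)
The later steps are derived from this incorrect expression, so the error originates in Step 3.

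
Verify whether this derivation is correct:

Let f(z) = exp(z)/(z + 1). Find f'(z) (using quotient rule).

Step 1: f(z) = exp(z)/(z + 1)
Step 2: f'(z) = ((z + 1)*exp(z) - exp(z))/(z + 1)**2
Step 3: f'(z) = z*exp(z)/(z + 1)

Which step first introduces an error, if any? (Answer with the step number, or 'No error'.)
Step 3

Step 3 is incorrect due to a wrong exponent.
The step shows: z*exp(z)/(z + 1)
The correct value should be: z*exp(z)/(z + 1)**2

Explanation: The exponent -2 on z + 1 was incorrectly written as -1: the term z*exp(z)/(z + 1)**2 was incorrectly written as z*exp(z)/(z + 1)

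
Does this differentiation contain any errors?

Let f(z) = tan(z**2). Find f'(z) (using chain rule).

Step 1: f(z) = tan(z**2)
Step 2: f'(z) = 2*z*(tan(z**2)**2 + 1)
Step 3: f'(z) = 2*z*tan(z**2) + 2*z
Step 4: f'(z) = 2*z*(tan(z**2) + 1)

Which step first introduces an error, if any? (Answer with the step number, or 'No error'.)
Step 3

Step 3 is incorrect due to a wrong exponent.
The step shows: 2*z*tan(z**2) + 2*z
The correct value should be: 2*z*tan(z**2)**2 + 2*z

Explanation: The exponent 2 on tan(z**2) was incorrectly written as 1: the term 2*z*tan(z**2)**2 was incorrectly written as 2*z*tan(z**2)
The later steps are derived from this incorrect expression, so the error originates in Step 3.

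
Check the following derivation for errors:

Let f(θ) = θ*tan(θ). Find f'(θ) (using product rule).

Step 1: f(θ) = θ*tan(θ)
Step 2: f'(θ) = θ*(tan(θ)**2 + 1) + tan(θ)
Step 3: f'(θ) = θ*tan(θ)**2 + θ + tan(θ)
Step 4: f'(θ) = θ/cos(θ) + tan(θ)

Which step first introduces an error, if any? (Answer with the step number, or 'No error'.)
Step 4

Step 4 is incorrect due to a wrong exponent.
The step shows: θ/cos(θ) + tan(θ)
The correct value should be: θ/cos(θ)**2 + tan(θ)

Explanation: The exponent -2 on cos(θ) was incorrectly written as -1: the term θ/cos(θ)**2 was incorrectly written as θ/cos(θ)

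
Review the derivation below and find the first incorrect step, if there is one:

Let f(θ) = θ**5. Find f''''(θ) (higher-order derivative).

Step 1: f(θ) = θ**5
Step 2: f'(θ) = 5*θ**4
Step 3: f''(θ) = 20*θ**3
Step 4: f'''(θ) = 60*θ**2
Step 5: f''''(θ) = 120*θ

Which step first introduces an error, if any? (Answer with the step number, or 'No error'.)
No error

All steps in this derivation are correct.
The final answer f''''(θ) = 120*θ is valid.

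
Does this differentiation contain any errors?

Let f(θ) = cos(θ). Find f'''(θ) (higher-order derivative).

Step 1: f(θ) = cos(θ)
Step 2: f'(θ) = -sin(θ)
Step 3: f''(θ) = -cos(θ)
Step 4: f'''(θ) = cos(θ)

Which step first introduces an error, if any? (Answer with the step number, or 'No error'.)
Step 4

Step 4 is incorrect due to a wrong trig function.
The step shows: cos(θ)
The correct value should be: sin(θ)

Explanation: sin(θ) was incorrectly written as cos(θ): the term sin(θ) was incorrectly written as cos(θ)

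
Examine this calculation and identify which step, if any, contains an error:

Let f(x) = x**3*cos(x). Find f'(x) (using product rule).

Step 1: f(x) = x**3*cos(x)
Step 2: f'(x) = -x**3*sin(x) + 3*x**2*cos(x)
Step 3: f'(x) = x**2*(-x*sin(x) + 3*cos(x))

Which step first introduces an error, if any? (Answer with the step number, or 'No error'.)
No error

All steps in this derivation are correct.
The final answer f'(x) = x**2*(-x*sin(x) + 3*cos(x)) is valid.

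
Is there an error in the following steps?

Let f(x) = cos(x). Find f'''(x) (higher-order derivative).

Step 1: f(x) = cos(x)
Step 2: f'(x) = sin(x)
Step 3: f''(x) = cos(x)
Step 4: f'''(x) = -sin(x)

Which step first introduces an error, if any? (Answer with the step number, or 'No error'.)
Step 2

Step 2 is incorrect due to a sign flip.
The step shows: sin(x)
The correct value should be: -sin(x)

Explanation: The sign of the whole expression was flipped: the term -sin(x) was incorrectly written as sin(x)
The later steps are derived from this incorrect expression, so the error originates in Step 2.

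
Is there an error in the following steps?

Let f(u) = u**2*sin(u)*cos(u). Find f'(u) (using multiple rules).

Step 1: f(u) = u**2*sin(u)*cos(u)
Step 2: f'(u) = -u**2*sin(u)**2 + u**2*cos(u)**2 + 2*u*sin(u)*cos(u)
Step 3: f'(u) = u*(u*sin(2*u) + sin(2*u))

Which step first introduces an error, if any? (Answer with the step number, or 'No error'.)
Step 3

Step 3 is incorrect due to a wrong trig function.
The step shows: u*(u*sin(2*u) + sin(2*u))
The correct value should be: u*(u*cos(2*u) + sin(2*u))

Explanation: cos(2*u) was incorrectly written as sin(2*u): the term u*(u*cos(2*u) + sin(2*u)) was incorrectly written as u*(u*sin(2*u) + sin(2*u))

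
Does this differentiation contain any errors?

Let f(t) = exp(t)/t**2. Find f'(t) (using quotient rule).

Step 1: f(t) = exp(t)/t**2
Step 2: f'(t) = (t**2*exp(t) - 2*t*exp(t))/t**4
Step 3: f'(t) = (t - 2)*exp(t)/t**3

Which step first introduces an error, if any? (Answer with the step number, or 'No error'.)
No error

All steps in this derivation are correct.
The final answer f'(t) = (t - 2)*exp(t)/t**3 is valid.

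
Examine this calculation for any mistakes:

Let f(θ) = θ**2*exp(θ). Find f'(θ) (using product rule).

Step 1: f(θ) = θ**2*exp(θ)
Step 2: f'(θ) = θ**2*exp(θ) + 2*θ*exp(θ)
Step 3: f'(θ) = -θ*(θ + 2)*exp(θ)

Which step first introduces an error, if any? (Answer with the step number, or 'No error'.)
Step 3

Step 3 is incorrect due to a sign flip.
The step shows: -θ*(θ + 2)*exp(θ)
The correct value should be: θ*(θ + 2)*exp(θ)

Explanation: The sign of the whole expression was flipped: the term θ*(θ + 2)*exp(θ) was incorrectly written as -θ*(θ + 2)*exp(θ)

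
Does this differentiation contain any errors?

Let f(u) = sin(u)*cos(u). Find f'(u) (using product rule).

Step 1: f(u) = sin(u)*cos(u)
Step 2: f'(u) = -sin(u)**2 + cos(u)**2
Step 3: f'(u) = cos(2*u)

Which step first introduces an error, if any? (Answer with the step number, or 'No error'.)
No error

All steps in this derivation are correct.
The final answer f'(u) = cos(2*u) is valid.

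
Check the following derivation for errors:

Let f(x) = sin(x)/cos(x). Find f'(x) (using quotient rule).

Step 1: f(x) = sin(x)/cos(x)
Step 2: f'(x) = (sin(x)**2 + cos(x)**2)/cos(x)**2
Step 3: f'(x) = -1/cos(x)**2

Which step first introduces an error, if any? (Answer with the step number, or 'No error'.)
Step 3

Step 3 is incorrect due to a sign flip.
The step shows: -1/cos(x)**2
The correct value should be: cos(x)**(-2)

Explanation: The sign of the whole expression was flipped: the term cos(x)**(-2) was incorrectly written as -1/cos(x)**2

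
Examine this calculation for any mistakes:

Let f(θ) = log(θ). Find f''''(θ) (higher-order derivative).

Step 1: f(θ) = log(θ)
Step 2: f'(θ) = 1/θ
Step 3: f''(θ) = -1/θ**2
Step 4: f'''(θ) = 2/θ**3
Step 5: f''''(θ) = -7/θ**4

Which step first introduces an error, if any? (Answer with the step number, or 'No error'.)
Step 5

Step 5 is incorrect due to a wrong coefficient.
The step shows: -7/θ**4
The correct value should be: -6/θ**4

Explanation: The coefficient -6 was incorrectly written as -7: the term -6/θ**4 was incorrectly written as -7/θ**4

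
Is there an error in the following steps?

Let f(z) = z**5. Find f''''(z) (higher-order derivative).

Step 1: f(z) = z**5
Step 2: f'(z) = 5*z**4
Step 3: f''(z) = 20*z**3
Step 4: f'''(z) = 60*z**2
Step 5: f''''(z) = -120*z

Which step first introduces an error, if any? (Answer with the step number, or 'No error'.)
Step 5

Step 5 is incorrect due to a sign flip.
The step shows: -120*z
The correct value should be: 120*z

Explanation: The sign of the whole expression was flipped: the term 120*z was incorrectly written as -120*z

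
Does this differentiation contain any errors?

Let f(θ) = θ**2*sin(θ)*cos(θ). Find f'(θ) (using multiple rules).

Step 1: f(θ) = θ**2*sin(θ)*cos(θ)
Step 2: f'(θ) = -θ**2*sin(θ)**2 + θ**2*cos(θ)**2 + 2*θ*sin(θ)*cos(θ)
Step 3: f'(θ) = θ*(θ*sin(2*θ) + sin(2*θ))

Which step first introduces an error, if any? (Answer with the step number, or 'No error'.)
Step 3

Step 3 is incorrect due to a wrong trig function.
The step shows: θ*(θ*sin(2*θ) + sin(2*θ))
The correct value should be: θ*(θ*cos(2*θ) + sin(2*θ))

Explanation: cos(2*θ) was incorrectly written as sin(2*θ): the term θ*(θ*cos(2*θ) + sin(2*θ)) was incorrectly written as θ*(θ*sin(2*θ) + sin(2*θ))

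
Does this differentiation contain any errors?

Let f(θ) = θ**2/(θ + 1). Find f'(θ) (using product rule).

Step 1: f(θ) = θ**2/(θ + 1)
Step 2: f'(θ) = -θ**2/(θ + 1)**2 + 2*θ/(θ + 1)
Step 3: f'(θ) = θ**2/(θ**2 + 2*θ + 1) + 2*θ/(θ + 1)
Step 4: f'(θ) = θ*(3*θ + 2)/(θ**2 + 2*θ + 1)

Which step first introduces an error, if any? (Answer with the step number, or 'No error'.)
Step 3

Step 3 is incorrect due to a sign flip.
The step shows: θ**2/(θ**2 + 2*θ + 1) + 2*θ/(θ + 1)
The correct value should be: -θ**2/(θ**2 + 2*θ + 1) + 2*θ/(θ + 1)

Explanation: The sign of one term was flipped: the term -θ**2/(θ**2 + 2*θ + 1) was incorrectly written as θ**2/(θ**2 + 2*θ + 1)
The later steps are derived from this incorrect expression, so the error originates in Step 3.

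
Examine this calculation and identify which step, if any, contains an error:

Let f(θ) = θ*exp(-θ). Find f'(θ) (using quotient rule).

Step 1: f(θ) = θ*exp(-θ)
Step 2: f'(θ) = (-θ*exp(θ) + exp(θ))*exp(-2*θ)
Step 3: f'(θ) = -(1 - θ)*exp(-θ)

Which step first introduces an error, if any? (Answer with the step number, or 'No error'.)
Step 3

Step 3 is incorrect due to a sign flip.
The step shows: -(1 - θ)*exp(-θ)
The correct value should be: (1 - θ)*exp(-θ)

Explanation: The sign of the whole expression was flipped: the term (1 - θ)*exp(-θ) was incorrectly written as -(1 - θ)*exp(-θ)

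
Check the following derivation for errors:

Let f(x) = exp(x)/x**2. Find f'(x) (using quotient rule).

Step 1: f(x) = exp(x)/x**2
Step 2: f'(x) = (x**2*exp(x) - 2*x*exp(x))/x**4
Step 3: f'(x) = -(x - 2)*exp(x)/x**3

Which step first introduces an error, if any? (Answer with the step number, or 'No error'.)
Step 3

Step 3 is incorrect due to a sign flip.
The step shows: -(x - 2)*exp(x)/x**3
The correct value should be: (x - 2)*exp(x)/x**3

Explanation: The sign of the whole expression was flipped: the term (x - 2)*exp(x)/x**3 was incorrectly written as -(x - 2)*exp(x)/x**3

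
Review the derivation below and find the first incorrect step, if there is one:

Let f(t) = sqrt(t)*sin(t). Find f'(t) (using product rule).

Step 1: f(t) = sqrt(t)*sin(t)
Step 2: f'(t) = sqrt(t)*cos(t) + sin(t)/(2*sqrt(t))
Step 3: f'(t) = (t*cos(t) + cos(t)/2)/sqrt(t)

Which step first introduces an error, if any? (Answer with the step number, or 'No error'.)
Step 3

Step 3 is incorrect due to a wrong trig function.
The step shows: (t*cos(t) + cos(t)/2)/sqrt(t)
The correct value should be: (t*cos(t) + sin(t)/2)/sqrt(t)

Explanation: sin(t) was incorrectly written as cos(t): the term (t*cos(t) + sin(t)/2)/sqrt(t) was incorrectly written as (t*cos(t) + cos(t)/2)/sqrt(t)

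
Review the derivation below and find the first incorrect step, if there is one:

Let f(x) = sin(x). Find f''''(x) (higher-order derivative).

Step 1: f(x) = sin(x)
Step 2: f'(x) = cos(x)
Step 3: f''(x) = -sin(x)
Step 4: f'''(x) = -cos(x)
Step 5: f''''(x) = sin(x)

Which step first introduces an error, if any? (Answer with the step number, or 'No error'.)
No error

All steps in this derivation are correct.
The final answer f''''(x) = sin(x) is valid.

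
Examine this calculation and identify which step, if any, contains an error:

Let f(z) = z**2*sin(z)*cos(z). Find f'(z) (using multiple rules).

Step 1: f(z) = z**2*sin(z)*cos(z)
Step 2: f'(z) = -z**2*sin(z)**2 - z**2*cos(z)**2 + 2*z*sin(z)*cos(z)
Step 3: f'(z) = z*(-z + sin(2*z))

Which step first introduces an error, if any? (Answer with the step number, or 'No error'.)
Step 2

Step 2 is incorrect due to a sign flip.
The step shows: -z**2*sin(z)**2 - z**2*cos(z)**2 + 2*z*sin(z)*cos(z)
The correct value should be: -z**2*sin(z)**2 + z**2*cos(z)**2 + 2*z*sin(z)*cos(z)

Explanation: The sign of one term was flipped: the term z**2*cos(z)**2 was incorrectly written as -z**2*cos(z)**2
The later steps are derived from this incorrect expression, so the error originates in Step 2.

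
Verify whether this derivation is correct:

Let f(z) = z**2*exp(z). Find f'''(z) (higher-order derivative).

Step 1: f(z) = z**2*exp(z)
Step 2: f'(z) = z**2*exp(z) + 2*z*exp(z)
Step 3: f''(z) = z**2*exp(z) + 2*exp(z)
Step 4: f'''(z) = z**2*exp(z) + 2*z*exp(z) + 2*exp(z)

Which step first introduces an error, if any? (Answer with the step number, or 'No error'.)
Step 3

Step 3 is incorrect due to a dropped term.
The step shows: z**2*exp(z) + 2*exp(z)
The correct value should be: z**2*exp(z) + 4*z*exp(z) + 2*exp(z)

Explanation: A term was dropped: the term 4*z*exp(z) was incorrectly omitted
The later steps are derived from this incorrect expression, so the error originates in Step 3.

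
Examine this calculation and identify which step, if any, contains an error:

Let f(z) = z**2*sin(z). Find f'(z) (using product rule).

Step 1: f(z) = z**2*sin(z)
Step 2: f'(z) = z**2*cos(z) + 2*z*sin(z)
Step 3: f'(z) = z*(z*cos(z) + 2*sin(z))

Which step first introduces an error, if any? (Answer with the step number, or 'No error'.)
No error

All steps in this derivation are correct.
The final answer f'(z) = z*(z*cos(z) + 2*sin(z)) is valid.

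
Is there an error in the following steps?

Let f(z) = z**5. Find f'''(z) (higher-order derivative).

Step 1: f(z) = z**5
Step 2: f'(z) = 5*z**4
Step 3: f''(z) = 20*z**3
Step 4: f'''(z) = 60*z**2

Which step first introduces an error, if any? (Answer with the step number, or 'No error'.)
No error

All steps in this derivation are correct.
The final answer f'''(z) = 60*z**2 is valid.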